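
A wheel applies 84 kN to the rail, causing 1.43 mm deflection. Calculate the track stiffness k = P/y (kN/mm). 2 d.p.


Track stiffness k = P / y
k = 84 / 1.43
k = 58.74 kN/mm

58.74


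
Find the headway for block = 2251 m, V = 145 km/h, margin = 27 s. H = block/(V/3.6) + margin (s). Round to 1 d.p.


V = 145 / 3.6 = 40.2778 m/s
Block traversal time = 2251 / 40.2778 = 55.8869 s
Headway = 55.8869 + 27
Headway = 82.9 s

82.9


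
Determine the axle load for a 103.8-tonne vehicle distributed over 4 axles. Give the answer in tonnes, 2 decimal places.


Load per axle = total weight / number of axles
Load = 103.8 / 4
Load = 25.95 tonnes

25.95


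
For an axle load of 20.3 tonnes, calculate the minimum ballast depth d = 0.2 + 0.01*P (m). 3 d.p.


d = 0.2 + 0.01 * 20.3
d = 0.2 + 0.203
d = 0.403 m

0.403


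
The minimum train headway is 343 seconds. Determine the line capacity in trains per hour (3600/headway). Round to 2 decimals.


Capacity = 3600 / headway
Capacity = 3600 / 343
Capacity = 10.50 trains/hour

10.50


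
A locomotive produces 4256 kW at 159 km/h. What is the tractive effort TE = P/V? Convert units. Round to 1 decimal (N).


Convert: P = 4256 kW = 4256000 W
V = 159 / 3.6 = 44.1667 m/s
TE = 4256000 / 44.1667
TE = 96362.3 N

96362.3


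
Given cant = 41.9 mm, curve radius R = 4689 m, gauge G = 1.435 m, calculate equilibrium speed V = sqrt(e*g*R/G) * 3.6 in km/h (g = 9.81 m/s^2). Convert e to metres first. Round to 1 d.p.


Convert cant: e = 41.9 mm = 0.0419 m
V_ms = sqrt(0.0419 * 9.81 * 4689 / 1.435)
V_ms = sqrt(1343.109318) = 36.6485 m/s
V = 36.6485 * 3.6 = 131.9 km/h

131.9


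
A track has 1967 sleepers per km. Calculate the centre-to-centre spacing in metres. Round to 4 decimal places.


Spacing = 1000 m / number of sleepers
Spacing = 1000 / 1967
Spacing = 0.5084 m

0.5084


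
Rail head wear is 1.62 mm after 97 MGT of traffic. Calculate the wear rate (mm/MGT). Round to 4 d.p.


Wear rate = total wear / cumulative tonnage
Rate = 1.62 / 97
Rate = 0.0167 mm/MGT

0.0167


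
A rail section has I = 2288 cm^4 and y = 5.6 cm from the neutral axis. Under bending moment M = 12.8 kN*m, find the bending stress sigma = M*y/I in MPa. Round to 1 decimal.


Convert units:
M = 12.8 kN*m = 12800000 N*mm
y = 5.6 cm = 56 mm
I = 2288 cm^4 = 22880000 mm^4
sigma = 12800000 * 56 / 22880000
sigma = 31.3 MPa

31.3


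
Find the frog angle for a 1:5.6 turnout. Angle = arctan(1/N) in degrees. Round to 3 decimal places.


1/N = 1/5.6 = 0.178571
angle = arctan(0.178571) = 0.176709 rad
angle = 0.176709 * 180/pi = 10.125 degrees

10.125


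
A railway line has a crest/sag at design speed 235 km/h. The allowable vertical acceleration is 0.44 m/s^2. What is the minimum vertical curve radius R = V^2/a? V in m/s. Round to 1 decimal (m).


Convert speed: V = 235 / 3.6 = 65.2778 m/s
V^2 = 4261.1883 m^2/s^2
R_v = 4261.1883 / 0.44
R_v = 9684.5 m

9684.5


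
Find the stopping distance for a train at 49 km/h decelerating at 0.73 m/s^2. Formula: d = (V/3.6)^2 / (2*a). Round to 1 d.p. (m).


Convert speed: V = 49 / 3.6 = 13.6111 m/s
V^2 = 185.2623
d = 185.2623 / (2 * 0.73)
d = 185.2623 / 1.46
d = 126.9 m

126.9


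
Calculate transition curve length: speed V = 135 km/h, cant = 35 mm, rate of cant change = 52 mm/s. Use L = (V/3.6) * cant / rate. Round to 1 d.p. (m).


Convert speed: V = 135 / 3.6 = 37.5 m/s
L = 37.5 * 35 / 52
L = 1312.5 / 52
L = 25.2 m

25.2


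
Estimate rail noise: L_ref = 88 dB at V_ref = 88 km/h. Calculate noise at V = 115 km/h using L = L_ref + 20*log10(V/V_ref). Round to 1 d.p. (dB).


V/V_ref = 115 / 88 = 1.306818
log10(1.306818) = 0.116215
20 * 0.116215 = 2.3243
L = 88 + 2.3243 = 90.3 dB

90.3


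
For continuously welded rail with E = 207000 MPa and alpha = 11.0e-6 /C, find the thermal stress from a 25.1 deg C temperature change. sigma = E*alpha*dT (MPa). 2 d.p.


sigma = E * alpha * dT
sigma = 207000 * 11.0e-6 * 25.1
sigma = 2.277 * 25.1
sigma = 57.15 MPa

57.15


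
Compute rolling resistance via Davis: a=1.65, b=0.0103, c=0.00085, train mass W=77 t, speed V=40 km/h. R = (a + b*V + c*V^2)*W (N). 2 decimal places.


b*V = 0.0103 * 40 = 0.412
c*V^2 = 0.00085 * 1600 = 1.36
R_per_t = 1.65 + 0.412 + 1.36 = 3.422 N/t
R_total = 3.422 * 77 = 263.49 N

263.49


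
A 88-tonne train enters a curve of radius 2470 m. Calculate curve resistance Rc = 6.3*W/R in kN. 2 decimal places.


Rc = 6.3 * W / R
Rc = 6.3 * 88 / 2470
Rc = 554.4 / 2470
Rc = 0.22 kN

0.22


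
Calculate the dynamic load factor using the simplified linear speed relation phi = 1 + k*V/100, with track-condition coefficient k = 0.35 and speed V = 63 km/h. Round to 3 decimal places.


phi = 1 + k * V / 100
phi = 1 + 0.35 * 63 / 100
phi = 1 + 0.2205
phi = 1.221

1.221


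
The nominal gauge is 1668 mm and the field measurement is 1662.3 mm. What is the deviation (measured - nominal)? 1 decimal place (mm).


Deviation = measured - nominal
Deviation = 1662.3 - 1668
Deviation = -5.7 mm

-5.7


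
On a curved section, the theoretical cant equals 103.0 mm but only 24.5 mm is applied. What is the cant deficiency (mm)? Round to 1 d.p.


Cant deficiency = equilibrium cant - actual cant
CD = 103.0 - 24.5
CD = 78.5 mm

78.5


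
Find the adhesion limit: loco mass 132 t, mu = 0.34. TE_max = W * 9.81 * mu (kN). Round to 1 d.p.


TE_max = W * g * mu
TE_max = 132 * 9.81 * 0.34
TE_max = 1294.92 * 0.34
TE_max = 440.3 kN

440.3


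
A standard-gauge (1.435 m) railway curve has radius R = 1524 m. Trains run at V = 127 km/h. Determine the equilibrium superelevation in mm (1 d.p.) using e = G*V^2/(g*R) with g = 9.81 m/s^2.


Convert speed: V = 127 / 3.6 = 35.2778 m/s
Apply formula: e = 1.435 * 35.2778^2 / (9.81 * 1524)
e = 1.435 * 1244.5216 / 14950.44
e = 0.119454 m = 119.5 mm

119.5


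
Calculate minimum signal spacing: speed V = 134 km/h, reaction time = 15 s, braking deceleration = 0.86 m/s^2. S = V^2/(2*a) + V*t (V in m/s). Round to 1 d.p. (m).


V = 134 / 3.6 = 37.2222 m/s
Braking distance = 37.2222^2 / (2*0.86) = 805.5197 m
Sighting distance = 37.2222 * 15 = 558.3333 m
S = 805.5197 + 558.3333 = 1363.9 m

1363.9


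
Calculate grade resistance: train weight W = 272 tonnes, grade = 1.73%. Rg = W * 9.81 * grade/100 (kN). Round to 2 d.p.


Rg = W * 9.81 * grade / 100
Rg = 272 * 9.81 * 1.73 / 100
Rg = 2668.32 * 0.0173
Rg = 46.16 kN

46.16


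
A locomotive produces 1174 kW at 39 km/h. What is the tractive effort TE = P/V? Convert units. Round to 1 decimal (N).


Convert: P = 1174 kW = 1174000 W
V = 39 / 3.6 = 10.8333 m/s
TE = 1174000 / 10.8333
TE = 108369.2 N

108369.2


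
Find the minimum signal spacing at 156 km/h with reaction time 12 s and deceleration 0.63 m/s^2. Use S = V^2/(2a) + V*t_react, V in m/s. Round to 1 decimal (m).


V = 156 / 3.6 = 43.3333 m/s
Braking distance = 43.3333^2 / (2*0.63) = 1490.2998 m
Sighting distance = 43.3333 * 12 = 520.0 m
S = 1490.2998 + 520.0 = 2010.3 m

2010.3


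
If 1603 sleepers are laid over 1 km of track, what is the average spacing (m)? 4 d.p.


Spacing = 1000 m / number of sleepers
Spacing = 1000 / 1603
Spacing = 0.6238 m

0.6238


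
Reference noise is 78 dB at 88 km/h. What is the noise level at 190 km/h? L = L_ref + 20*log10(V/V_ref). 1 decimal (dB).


V/V_ref = 190 / 88 = 2.159091
log10(2.159091) = 0.334271
20 * 0.334271 = 6.6854
L = 78 + 6.6854 = 84.7 dB

84.7


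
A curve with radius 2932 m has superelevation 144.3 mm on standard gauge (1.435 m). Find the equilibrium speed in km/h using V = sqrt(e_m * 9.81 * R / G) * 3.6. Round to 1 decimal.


Convert cant: e = 144.3 mm = 0.1443 m
V_ms = sqrt(0.1443 * 9.81 * 2932 / 1.435)
V_ms = sqrt(2892.327077) = 53.7804 m/s
V = 53.7804 * 3.6 = 193.6 km/h

193.6


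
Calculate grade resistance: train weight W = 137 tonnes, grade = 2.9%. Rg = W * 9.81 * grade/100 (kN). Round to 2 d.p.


Rg = W * 9.81 * grade / 100
Rg = 137 * 9.81 * 2.9 / 100
Rg = 1343.97 * 0.029
Rg = 38.98 kN

38.98


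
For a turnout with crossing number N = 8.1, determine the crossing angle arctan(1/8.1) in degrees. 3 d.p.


1/N = 1/8.1 = 0.123457
angle = arctan(0.123457) = 0.122835 rad
angle = 0.122835 * 180/pi = 7.038 degrees

7.038


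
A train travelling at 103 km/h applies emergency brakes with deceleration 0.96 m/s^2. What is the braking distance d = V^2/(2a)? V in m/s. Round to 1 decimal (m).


Convert speed: V = 103 / 3.6 = 28.6111 m/s
V^2 = 818.5957
d = 818.5957 / (2 * 0.96)
d = 818.5957 / 1.92
d = 426.4 m

426.4


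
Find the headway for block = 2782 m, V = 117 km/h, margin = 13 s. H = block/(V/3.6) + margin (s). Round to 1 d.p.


V = 117 / 3.6 = 32.5 m/s
Block traversal time = 2782 / 32.5 = 85.6 s
Headway = 85.6 + 13
Headway = 98.6 s

98.6


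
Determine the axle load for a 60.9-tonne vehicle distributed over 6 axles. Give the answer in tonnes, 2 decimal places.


Load per axle = total weight / number of axles
Load = 60.9 / 6
Load = 10.15 tonnes

10.15


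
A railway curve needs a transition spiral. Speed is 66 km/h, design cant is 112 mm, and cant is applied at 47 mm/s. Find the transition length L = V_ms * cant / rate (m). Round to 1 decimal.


Convert speed: V = 66 / 3.6 = 18.3333 m/s
L = 18.3333 * 112 / 47
L = 2053.3333 / 47
L = 43.7 m

43.7


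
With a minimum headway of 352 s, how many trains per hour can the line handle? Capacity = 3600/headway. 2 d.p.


Capacity = 3600 / headway
Capacity = 3600 / 352
Capacity = 10.23 trains/hour

10.23


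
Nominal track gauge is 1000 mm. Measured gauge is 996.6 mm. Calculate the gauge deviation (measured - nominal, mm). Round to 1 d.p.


Deviation = measured - nominal
Deviation = 996.6 - 1000
Deviation = -3.4 mm

-3.4


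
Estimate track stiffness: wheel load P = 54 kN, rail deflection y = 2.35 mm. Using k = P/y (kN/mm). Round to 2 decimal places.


Track stiffness k = P / y
k = 54 / 2.35
k = 22.98 kN/mm

22.98


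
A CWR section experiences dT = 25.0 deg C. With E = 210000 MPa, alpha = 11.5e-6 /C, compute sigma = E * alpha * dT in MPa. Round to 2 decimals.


sigma = E * alpha * dT
sigma = 210000 * 11.5e-6 * 25.0
sigma = 2.415 * 25.0
sigma = 60.38 MPa

60.38


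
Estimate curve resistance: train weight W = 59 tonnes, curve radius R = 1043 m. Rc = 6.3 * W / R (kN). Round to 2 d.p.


Rc = 6.3 * W / R
Rc = 6.3 * 59 / 1043
Rc = 371.7 / 1043
Rc = 0.36 kN

0.36


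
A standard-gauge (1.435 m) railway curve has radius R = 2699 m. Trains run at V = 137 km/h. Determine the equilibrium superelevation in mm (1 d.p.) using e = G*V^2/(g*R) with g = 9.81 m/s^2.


Convert speed: V = 137 / 3.6 = 38.0556 m/s
Apply formula: e = 1.435 * 38.0556^2 / (9.81 * 2699)
e = 1.435 * 1448.2253 / 26477.19
e = 0.07849 m = 78.5 mm

78.5


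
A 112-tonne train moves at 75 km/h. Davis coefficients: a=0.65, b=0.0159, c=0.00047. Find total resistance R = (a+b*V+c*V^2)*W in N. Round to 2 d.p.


b*V = 0.0159 * 75 = 1.1925
c*V^2 = 0.00047 * 5625 = 2.64375
R_per_t = 0.65 + 1.1925 + 2.64375 = 4.48625 N/t
R_total = 4.48625 * 112 = 502.46 N

502.46


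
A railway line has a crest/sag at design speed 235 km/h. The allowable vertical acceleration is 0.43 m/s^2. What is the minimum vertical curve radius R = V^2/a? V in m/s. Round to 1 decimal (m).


Convert speed: V = 235 / 3.6 = 65.2778 m/s
V^2 = 4261.1883 m^2/s^2
R_v = 4261.1883 / 0.43
R_v = 9909.7 m

9909.7


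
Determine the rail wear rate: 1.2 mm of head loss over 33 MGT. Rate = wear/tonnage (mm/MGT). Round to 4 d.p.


Wear rate = total wear / cumulative tonnage
Rate = 1.2 / 33
Rate = 0.0364 mm/MGT

0.0364


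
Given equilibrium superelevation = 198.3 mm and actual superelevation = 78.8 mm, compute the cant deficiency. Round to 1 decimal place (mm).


Cant deficiency = equilibrium cant - actual cant
CD = 198.3 - 78.8
CD = 119.5 mm

119.5


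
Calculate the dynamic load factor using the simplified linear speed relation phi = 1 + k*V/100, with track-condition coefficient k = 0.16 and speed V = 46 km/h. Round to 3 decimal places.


phi = 1 + k * V / 100
phi = 1 + 0.16 * 46 / 100
phi = 1 + 0.0736
phi = 1.074

1.074


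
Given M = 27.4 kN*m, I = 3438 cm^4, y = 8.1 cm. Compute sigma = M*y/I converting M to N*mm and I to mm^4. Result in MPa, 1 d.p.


Convert units:
M = 27.4 kN*m = 27400000 N*mm
y = 8.1 cm = 81 mm
I = 3438 cm^4 = 34380000 mm^4
sigma = 27400000 * 81 / 34380000
sigma = 64.6 MPa

64.6


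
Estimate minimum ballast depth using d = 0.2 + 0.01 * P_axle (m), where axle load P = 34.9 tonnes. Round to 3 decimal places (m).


d = 0.2 + 0.01 * 34.9
d = 0.2 + 0.349
d = 0.549 m

0.549


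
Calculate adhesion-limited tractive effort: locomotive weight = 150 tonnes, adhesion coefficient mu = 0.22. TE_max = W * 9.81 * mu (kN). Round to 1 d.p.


TE_max = W * g * mu
TE_max = 150 * 9.81 * 0.22
TE_max = 1471.5 * 0.22
TE_max = 323.7 kN

323.7


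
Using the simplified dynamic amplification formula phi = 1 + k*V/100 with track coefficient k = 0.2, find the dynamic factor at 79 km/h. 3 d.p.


phi = 1 + k * V / 100
phi = 1 + 0.2 * 79 / 100
phi = 1 + 0.158
phi = 1.158

1.158


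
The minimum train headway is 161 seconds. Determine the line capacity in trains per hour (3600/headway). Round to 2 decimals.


Capacity = 3600 / headway
Capacity = 3600 / 161
Capacity = 22.36 trains/hour

22.36


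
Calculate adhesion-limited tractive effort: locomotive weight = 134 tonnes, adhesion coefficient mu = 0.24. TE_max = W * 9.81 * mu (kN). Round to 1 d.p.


TE_max = W * g * mu
TE_max = 134 * 9.81 * 0.24
TE_max = 1314.54 * 0.24
TE_max = 315.5 kN

315.5


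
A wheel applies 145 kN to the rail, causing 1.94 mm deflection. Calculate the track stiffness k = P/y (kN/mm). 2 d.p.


Track stiffness k = P / y
k = 145 / 1.94
k = 74.74 kN/mm

74.74


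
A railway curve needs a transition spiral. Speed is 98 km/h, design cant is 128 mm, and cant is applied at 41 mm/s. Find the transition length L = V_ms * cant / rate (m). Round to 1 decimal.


Convert speed: V = 98 / 3.6 = 27.2222 m/s
L = 27.2222 * 128 / 41
L = 3484.4444 / 41
L = 85.0 m

85.0


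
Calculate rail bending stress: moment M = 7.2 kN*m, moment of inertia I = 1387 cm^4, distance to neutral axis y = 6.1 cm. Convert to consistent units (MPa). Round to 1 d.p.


Convert units:
M = 7.2 kN*m = 7200000 N*mm
y = 6.1 cm = 61 mm
I = 1387 cm^4 = 13870000 mm^4
sigma = 7200000 * 61 / 13870000
sigma = 31.7 MPa

31.7


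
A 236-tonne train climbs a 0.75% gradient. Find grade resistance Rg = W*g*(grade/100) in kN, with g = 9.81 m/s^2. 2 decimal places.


Rg = W * 9.81 * grade / 100
Rg = 236 * 9.81 * 0.75 / 100
Rg = 2315.16 * 0.0075
Rg = 17.36 kN

17.36


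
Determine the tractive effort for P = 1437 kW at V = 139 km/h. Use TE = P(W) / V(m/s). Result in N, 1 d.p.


Convert: P = 1437 kW = 1437000 W
V = 139 / 3.6 = 38.6111 m/s
TE = 1437000 / 38.6111
TE = 37217.3 N

37217.3


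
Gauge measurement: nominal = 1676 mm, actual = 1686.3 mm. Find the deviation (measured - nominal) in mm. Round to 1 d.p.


Deviation = measured - nominal
Deviation = 1686.3 - 1676
Deviation = 10.3 mm

10.3


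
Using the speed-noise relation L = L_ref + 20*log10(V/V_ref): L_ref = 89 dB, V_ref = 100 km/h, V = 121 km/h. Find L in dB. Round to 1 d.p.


V/V_ref = 121 / 100 = 1.21
log10(1.21) = 0.082785
20 * 0.082785 = 1.6557
L = 89 + 1.6557 = 90.7 dB

90.7


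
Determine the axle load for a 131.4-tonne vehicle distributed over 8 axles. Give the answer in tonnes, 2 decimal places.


Load per axle = total weight / number of axles
Load = 131.4 / 8
Load = 16.43 tonnes

16.43


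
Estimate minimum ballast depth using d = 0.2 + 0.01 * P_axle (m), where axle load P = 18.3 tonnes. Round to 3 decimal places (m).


d = 0.2 + 0.01 * 18.3
d = 0.2 + 0.183
d = 0.383 m

0.383


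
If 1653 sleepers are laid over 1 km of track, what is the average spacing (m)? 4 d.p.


Spacing = 1000 m / number of sleepers
Spacing = 1000 / 1653
Spacing = 0.6050 m

0.6050


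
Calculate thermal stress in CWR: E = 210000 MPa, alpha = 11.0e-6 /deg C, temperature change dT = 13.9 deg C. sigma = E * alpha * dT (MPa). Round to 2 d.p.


sigma = E * alpha * dT
sigma = 210000 * 11.0e-6 * 13.9
sigma = 2.31 * 13.9
sigma = 32.11 MPa

32.11


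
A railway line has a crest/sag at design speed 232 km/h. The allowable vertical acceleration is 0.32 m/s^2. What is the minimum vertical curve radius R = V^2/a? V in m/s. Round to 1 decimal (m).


Convert speed: V = 232 / 3.6 = 64.4444 m/s
V^2 = 4153.0864 m^2/s^2
R_v = 4153.0864 / 0.32
R_v = 12978.4 m

12978.4


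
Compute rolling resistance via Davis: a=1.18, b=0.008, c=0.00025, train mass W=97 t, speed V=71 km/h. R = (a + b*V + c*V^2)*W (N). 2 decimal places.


b*V = 0.008 * 71 = 0.568
c*V^2 = 0.00025 * 5041 = 1.26025
R_per_t = 1.18 + 0.568 + 1.26025 = 3.00825 N/t
R_total = 3.00825 * 97 = 291.80 N

291.80


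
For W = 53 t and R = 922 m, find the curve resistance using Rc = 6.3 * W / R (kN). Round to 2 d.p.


Rc = 6.3 * W / R
Rc = 6.3 * 53 / 922
Rc = 333.9 / 922
Rc = 0.36 kN

0.36


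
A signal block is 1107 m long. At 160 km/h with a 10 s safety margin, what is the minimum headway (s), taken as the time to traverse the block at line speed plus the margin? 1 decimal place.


V = 160 / 3.6 = 44.4444 m/s
Block traversal time = 1107 / 44.4444 = 24.9075 s
Headway = 24.9075 + 10
Headway = 34.9 s

34.9


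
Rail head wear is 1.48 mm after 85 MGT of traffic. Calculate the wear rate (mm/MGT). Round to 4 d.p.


Wear rate = total wear / cumulative tonnage
Rate = 1.48 / 85
Rate = 0.0174 mm/MGT

0.0174


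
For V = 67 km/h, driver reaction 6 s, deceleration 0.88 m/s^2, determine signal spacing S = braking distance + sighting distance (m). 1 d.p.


V = 67 / 3.6 = 18.6111 m/s
Braking distance = 18.6111^2 / (2*0.88) = 196.8031 m
Sighting distance = 18.6111 * 6 = 111.6667 m
S = 196.8031 + 111.6667 = 308.5 m

308.5


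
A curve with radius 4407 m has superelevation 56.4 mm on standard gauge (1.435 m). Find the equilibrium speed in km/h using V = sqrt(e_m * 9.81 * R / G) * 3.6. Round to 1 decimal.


Convert cant: e = 56.4 mm = 0.0564 m
V_ms = sqrt(0.0564 * 9.81 * 4407 / 1.435)
V_ms = sqrt(1699.179504) = 41.2211 m/s
V = 41.2211 * 3.6 = 148.4 km/h

148.4


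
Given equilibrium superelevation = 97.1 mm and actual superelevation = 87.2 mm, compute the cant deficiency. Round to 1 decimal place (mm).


Cant deficiency = equilibrium cant - actual cant
CD = 97.1 - 87.2
CD = 9.9 mm

9.9


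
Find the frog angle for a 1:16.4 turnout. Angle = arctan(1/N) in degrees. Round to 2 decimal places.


1/N = 1/16.4 = 0.060976
angle = arctan(0.060976) = 0.0609 rad
angle = 0.0609 * 180/pi = 3.49 degrees

3.49


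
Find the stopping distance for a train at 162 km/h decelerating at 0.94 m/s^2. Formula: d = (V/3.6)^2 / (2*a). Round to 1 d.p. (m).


Convert speed: V = 162 / 3.6 = 45.0 m/s
V^2 = 2025.0
d = 2025.0 / (2 * 0.94)
d = 2025.0 / 1.88
d = 1077.1 m

1077.1


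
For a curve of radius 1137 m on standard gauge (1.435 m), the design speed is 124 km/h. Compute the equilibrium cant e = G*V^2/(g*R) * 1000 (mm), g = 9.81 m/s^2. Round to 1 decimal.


Convert speed: V = 124 / 3.6 = 34.4444 m/s
Apply formula: e = 1.435 * 34.4444^2 / (9.81 * 1137)
e = 1.435 * 1186.4198 / 11153.97
e = 0.152637 m = 152.6 mm

152.6


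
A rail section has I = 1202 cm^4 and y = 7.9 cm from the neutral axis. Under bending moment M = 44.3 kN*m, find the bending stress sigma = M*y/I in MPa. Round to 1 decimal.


Convert units:
M = 44.3 kN*m = 44300000 N*mm
y = 7.9 cm = 79 mm
I = 1202 cm^4 = 12020000 mm^4
sigma = 44300000 * 79 / 12020000
sigma = 291.2 MPa

291.2


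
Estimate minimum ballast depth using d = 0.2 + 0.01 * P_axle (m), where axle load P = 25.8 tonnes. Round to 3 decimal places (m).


d = 0.2 + 0.01 * 25.8
d = 0.2 + 0.258
d = 0.458 m

0.458


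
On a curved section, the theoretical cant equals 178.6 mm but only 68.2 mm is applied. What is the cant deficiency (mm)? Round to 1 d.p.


Cant deficiency = equilibrium cant - actual cant
CD = 178.6 - 68.2
CD = 110.4 mm

110.4


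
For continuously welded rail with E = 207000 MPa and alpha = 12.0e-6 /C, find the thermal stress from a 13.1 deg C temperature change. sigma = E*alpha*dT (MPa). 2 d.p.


sigma = E * alpha * dT
sigma = 207000 * 12.0e-6 * 13.1
sigma = 2.484 * 13.1
sigma = 32.54 MPa

32.54


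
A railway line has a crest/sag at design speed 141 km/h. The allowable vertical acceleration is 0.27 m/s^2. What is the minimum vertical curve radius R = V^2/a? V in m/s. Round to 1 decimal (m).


Convert speed: V = 141 / 3.6 = 39.1667 m/s
V^2 = 1534.0278 m^2/s^2
R_v = 1534.0278 / 0.27
R_v = 5681.6 m

5681.6


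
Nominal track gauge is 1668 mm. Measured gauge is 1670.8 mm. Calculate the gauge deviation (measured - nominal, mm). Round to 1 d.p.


Deviation = measured - nominal
Deviation = 1670.8 - 1668
Deviation = 2.8 mm

2.8


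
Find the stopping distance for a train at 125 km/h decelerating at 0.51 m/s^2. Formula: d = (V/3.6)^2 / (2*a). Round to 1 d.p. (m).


Convert speed: V = 125 / 3.6 = 34.7222 m/s
V^2 = 1205.6327
d = 1205.6327 / (2 * 0.51)
d = 1205.6327 / 1.02
d = 1182.0 m

1182.0


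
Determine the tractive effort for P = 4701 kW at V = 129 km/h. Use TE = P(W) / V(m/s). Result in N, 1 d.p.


Convert: P = 4701 kW = 4701000 W
V = 129 / 3.6 = 35.8333 m/s
TE = 4701000 / 35.8333
TE = 131190.7 N

131190.7


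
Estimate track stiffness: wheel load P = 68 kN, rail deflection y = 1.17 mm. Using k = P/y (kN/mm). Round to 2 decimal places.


Track stiffness k = P / y
k = 68 / 1.17
k = 58.12 kN/mm

58.12


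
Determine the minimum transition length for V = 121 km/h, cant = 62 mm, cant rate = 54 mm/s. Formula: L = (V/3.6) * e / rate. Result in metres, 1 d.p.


Convert speed: V = 121 / 3.6 = 33.6111 m/s
L = 33.6111 * 62 / 54
L = 2083.8889 / 54
L = 38.6 m

38.6


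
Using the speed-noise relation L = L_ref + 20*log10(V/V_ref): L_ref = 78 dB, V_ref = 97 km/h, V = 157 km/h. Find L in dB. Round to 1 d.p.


V/V_ref = 157 / 97 = 1.618557
log10(1.618557) = 0.209128
20 * 0.209128 = 4.1826
L = 78 + 4.1826 = 82.2 dB

82.2


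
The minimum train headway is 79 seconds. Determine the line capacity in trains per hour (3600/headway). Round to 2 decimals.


Capacity = 3600 / headway
Capacity = 3600 / 79
Capacity = 45.57 trains/hour

45.57


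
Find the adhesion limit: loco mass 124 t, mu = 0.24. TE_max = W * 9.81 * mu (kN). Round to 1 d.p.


TE_max = W * g * mu
TE_max = 124 * 9.81 * 0.24
TE_max = 1216.44 * 0.24
TE_max = 291.9 kN

291.9


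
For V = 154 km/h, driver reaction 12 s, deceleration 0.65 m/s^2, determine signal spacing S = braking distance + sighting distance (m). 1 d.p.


V = 154 / 3.6 = 42.7778 m/s
Braking distance = 42.7778^2 / (2*0.65) = 1407.6448 m
Sighting distance = 42.7778 * 12 = 513.3333 m
S = 1407.6448 + 513.3333 = 1921.0 m

1921.0


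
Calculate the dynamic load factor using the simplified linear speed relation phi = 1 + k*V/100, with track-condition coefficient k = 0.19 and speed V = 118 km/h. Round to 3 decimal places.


phi = 1 + k * V / 100
phi = 1 + 0.19 * 118 / 100
phi = 1 + 0.2242
phi = 1.224

1.224


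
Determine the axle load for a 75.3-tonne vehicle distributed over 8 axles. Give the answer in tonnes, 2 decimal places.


Load per axle = total weight / number of axles
Load = 75.3 / 8
Load = 9.41 tonnes

9.41


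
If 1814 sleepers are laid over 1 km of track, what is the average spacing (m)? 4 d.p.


Spacing = 1000 m / number of sleepers
Spacing = 1000 / 1814
Spacing = 0.5513 m

0.5513


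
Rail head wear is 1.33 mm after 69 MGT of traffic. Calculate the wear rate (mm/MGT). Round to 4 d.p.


Wear rate = total wear / cumulative tonnage
Rate = 1.33 / 69
Rate = 0.0193 mm/MGT

0.0193


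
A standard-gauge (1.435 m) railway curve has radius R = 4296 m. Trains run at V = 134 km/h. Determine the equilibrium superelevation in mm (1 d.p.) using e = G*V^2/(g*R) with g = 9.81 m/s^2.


Convert speed: V = 134 / 3.6 = 37.2222 m/s
Apply formula: e = 1.435 * 37.2222^2 / (9.81 * 4296)
e = 1.435 * 1385.4938 / 42143.76
e = 0.047176 m = 47.2 mm

47.2


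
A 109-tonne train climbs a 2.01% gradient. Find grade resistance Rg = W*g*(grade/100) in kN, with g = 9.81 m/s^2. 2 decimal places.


Rg = W * 9.81 * grade / 100
Rg = 109 * 9.81 * 2.01 / 100
Rg = 1069.29 * 0.0201
Rg = 21.49 kN

21.49


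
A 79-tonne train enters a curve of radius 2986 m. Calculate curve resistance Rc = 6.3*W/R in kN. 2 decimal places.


Rc = 6.3 * W / R
Rc = 6.3 * 79 / 2986
Rc = 497.7 / 2986
Rc = 0.17 kN

0.17


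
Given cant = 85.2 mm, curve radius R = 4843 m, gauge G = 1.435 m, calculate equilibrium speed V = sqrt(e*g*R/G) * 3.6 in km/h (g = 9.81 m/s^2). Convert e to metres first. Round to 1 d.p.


Convert cant: e = 85.2 mm = 0.0852 m
V_ms = sqrt(0.0852 * 9.81 * 4843 / 1.435)
V_ms = sqrt(2820.792694) = 53.1111 m/s
V = 53.1111 * 3.6 = 191.2 km/h

191.2


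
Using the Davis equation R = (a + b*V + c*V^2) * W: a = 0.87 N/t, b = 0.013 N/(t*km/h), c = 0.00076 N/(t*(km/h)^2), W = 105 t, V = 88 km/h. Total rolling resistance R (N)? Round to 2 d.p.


b*V = 0.013 * 88 = 1.144
c*V^2 = 0.00076 * 7744 = 5.88544
R_per_t = 0.87 + 1.144 + 5.88544 = 7.89944 N/t
R_total = 7.89944 * 105 = 829.44 N

829.44


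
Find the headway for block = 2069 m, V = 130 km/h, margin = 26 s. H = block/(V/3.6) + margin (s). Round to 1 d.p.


V = 130 / 3.6 = 36.1111 m/s
Block traversal time = 2069 / 36.1111 = 57.2954 s
Headway = 57.2954 + 26
Headway = 83.3 s

83.3


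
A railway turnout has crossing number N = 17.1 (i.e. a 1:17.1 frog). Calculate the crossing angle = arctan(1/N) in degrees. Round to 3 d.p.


1/N = 1/17.1 = 0.05848
angle = arctan(0.05848) = 0.058413 rad
angle = 0.058413 * 180/pi = 3.347 degrees

3.347


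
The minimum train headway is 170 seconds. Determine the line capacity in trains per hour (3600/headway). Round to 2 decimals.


Capacity = 3600 / headway
Capacity = 3600 / 170
Capacity = 21.18 trains/hour

21.18


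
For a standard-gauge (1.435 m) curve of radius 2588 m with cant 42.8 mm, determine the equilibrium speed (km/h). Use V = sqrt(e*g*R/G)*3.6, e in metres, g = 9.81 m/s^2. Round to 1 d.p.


Convert cant: e = 42.8 mm = 0.0428 m
V_ms = sqrt(0.0428 * 9.81 * 2588 / 1.435)
V_ms = sqrt(757.225355) = 27.5177 m/s
V = 27.5177 * 3.6 = 99.1 km/h

99.1


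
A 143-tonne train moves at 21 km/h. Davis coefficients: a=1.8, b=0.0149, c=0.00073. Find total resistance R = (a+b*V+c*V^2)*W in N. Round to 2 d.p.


b*V = 0.0149 * 21 = 0.3129
c*V^2 = 0.00073 * 441 = 0.32193
R_per_t = 1.8 + 0.3129 + 0.32193 = 2.43483 N/t
R_total = 2.43483 * 143 = 348.18 N

348.18


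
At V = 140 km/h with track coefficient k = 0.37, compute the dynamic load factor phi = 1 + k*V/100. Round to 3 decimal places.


phi = 1 + k * V / 100
phi = 1 + 0.37 * 140 / 100
phi = 1 + 0.518
phi = 1.518

1.518


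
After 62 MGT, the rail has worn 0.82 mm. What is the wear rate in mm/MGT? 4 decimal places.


Wear rate = total wear / cumulative tonnage
Rate = 0.82 / 62
Rate = 0.0132 mm/MGT

0.0132


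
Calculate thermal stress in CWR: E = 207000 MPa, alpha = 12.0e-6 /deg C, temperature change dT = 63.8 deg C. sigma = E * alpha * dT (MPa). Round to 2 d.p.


sigma = E * alpha * dT
sigma = 207000 * 12.0e-6 * 63.8
sigma = 2.484 * 63.8
sigma = 158.48 MPa

158.48


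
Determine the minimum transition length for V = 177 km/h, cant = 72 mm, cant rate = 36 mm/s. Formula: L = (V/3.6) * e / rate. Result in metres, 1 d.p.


Convert speed: V = 177 / 3.6 = 49.1667 m/s
L = 49.1667 * 72 / 36
L = 3540.0 / 36
L = 98.3 m

98.3


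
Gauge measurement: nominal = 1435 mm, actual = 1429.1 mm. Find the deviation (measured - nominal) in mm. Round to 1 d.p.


Deviation = measured - nominal
Deviation = 1429.1 - 1435
Deviation = -5.9 mm

-5.9


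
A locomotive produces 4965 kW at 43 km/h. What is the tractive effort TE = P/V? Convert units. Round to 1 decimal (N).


Convert: P = 4965 kW = 4965000 W
V = 43 / 3.6 = 11.9444 m/s
TE = 4965000 / 11.9444
TE = 415674.4 N

415674.4


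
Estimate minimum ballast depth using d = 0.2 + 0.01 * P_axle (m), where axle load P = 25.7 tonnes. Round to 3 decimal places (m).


d = 0.2 + 0.01 * 25.7
d = 0.2 + 0.257
d = 0.457 m

0.457


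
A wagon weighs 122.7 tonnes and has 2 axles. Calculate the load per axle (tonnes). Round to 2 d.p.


Load per axle = total weight / number of axles
Load = 122.7 / 2
Load = 61.35 tonnes

61.35


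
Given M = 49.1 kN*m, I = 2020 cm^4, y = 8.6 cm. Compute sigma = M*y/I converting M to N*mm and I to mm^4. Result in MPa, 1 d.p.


Convert units:
M = 49.1 kN*m = 49100000 N*mm
y = 8.6 cm = 86 mm
I = 2020 cm^4 = 20200000 mm^4
sigma = 49100000 * 86 / 20200000
sigma = 209.0 MPa

209.0


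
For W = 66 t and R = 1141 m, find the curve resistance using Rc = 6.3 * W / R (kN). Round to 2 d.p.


Rc = 6.3 * W / R
Rc = 6.3 * 66 / 1141
Rc = 415.8 / 1141
Rc = 0.36 kN

0.36


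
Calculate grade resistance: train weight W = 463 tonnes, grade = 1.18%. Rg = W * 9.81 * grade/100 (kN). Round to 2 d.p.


Rg = W * 9.81 * grade / 100
Rg = 463 * 9.81 * 1.18 / 100
Rg = 4542.03 * 0.0118
Rg = 53.60 kN

53.60


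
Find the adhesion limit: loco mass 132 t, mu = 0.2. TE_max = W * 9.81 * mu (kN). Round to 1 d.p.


TE_max = W * g * mu
TE_max = 132 * 9.81 * 0.2
TE_max = 1294.92 * 0.2
TE_max = 259.0 kN

259.0


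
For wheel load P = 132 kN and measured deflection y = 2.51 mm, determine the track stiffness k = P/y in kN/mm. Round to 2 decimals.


Track stiffness k = P / y
k = 132 / 2.51
k = 52.59 kN/mm

52.59


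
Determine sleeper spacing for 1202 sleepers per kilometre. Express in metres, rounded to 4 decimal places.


Spacing = 1000 m / number of sleepers
Spacing = 1000 / 1202
Spacing = 0.8319 m

0.8319


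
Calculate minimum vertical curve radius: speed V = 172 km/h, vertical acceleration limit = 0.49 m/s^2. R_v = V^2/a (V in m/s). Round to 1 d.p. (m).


Convert speed: V = 172 / 3.6 = 47.7778 m/s
V^2 = 2282.716 m^2/s^2
R_v = 2282.716 / 0.49
R_v = 4658.6 m

4658.6


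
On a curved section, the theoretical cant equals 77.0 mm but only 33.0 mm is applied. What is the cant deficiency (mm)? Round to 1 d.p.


Cant deficiency = equilibrium cant - actual cant
CD = 77.0 - 33.0
CD = 44.0 mm

44.0


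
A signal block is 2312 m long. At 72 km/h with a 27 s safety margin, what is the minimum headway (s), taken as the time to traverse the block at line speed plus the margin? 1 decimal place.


V = 72 / 3.6 = 20.0 m/s
Block traversal time = 2312 / 20.0 = 115.6 s
Headway = 115.6 + 27
Headway = 142.6 s

142.6


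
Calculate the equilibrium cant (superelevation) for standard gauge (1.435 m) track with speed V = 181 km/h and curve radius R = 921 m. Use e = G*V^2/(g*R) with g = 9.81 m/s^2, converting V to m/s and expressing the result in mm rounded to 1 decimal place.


Convert speed: V = 181 / 3.6 = 50.2778 m/s
Apply formula: e = 1.435 * 50.2778^2 / (9.81 * 921)
e = 1.435 * 2527.8549 / 9035.01
e = 0.401491 m = 401.5 mm

401.5


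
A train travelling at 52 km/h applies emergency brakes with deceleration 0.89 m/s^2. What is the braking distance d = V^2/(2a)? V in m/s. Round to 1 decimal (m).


Convert speed: V = 52 / 3.6 = 14.4444 m/s
V^2 = 208.642
d = 208.642 / (2 * 0.89)
d = 208.642 / 1.78
d = 117.2 m

117.2


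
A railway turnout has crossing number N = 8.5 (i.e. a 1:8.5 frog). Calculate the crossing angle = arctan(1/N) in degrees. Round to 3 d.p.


1/N = 1/8.5 = 0.117647
angle = arctan(0.117647) = 0.117109 rad
angle = 0.117109 * 180/pi = 6.710 degrees

6.710


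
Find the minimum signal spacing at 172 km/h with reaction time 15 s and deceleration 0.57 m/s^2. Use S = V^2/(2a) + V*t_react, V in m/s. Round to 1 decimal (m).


V = 172 / 3.6 = 47.7778 m/s
Braking distance = 47.7778^2 / (2*0.57) = 2002.3825 m
Sighting distance = 47.7778 * 15 = 716.6667 m
S = 2002.3825 + 716.6667 = 2719.0 m

2719.0


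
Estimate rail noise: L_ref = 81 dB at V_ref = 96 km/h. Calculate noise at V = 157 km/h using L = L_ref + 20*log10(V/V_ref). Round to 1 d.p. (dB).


V/V_ref = 157 / 96 = 1.635417
log10(1.635417) = 0.213628
20 * 0.213628 = 4.2726
L = 81 + 4.2726 = 85.3 dB

85.3


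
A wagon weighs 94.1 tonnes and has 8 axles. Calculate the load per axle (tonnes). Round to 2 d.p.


Load per axle = total weight / number of axles
Load = 94.1 / 8
Load = 11.76 tonnes

11.76


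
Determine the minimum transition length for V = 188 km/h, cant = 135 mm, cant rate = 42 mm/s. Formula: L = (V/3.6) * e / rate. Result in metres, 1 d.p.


Convert speed: V = 188 / 3.6 = 52.2222 m/s
L = 52.2222 * 135 / 42
L = 7050.0 / 42
L = 167.9 m

167.9


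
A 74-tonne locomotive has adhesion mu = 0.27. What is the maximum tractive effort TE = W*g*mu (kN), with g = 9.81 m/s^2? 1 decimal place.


TE_max = W * g * mu
TE_max = 74 * 9.81 * 0.27
TE_max = 725.94 * 0.27
TE_max = 196.0 kN

196.0


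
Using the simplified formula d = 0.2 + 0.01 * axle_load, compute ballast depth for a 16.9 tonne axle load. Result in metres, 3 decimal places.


d = 0.2 + 0.01 * 16.9
d = 0.2 + 0.169
d = 0.369 m

0.369


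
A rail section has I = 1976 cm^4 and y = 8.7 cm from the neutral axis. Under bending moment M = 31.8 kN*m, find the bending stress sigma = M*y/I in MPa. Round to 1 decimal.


Convert units:
M = 31.8 kN*m = 31800000 N*mm
y = 8.7 cm = 87 mm
I = 1976 cm^4 = 19760000 mm^4
sigma = 31800000 * 87 / 19760000
sigma = 140.0 MPa

140.0


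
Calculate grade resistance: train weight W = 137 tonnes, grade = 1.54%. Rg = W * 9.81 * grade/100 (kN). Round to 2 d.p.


Rg = W * 9.81 * grade / 100
Rg = 137 * 9.81 * 1.54 / 100
Rg = 1343.97 * 0.0154
Rg = 20.70 kN

20.70


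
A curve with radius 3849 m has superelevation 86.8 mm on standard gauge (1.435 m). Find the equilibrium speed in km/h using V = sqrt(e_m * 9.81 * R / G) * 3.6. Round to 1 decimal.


Convert cant: e = 86.8 mm = 0.0868 m
V_ms = sqrt(0.0868 * 9.81 * 3849 / 1.435)
V_ms = sqrt(2283.940273) = 47.7906 m/s
V = 47.7906 * 3.6 = 172.0 km/h

172.0


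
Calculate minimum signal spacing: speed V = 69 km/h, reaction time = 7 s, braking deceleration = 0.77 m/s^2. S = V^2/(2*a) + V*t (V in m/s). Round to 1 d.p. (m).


V = 69 / 3.6 = 19.1667 m/s
Braking distance = 19.1667^2 / (2*0.77) = 238.5462 m
Sighting distance = 19.1667 * 7 = 134.1667 m
S = 238.5462 + 134.1667 = 372.7 m

372.7


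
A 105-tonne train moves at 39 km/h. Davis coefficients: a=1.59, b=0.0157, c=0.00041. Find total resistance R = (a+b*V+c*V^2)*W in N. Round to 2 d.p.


b*V = 0.0157 * 39 = 0.6123
c*V^2 = 0.00041 * 1521 = 0.62361
R_per_t = 1.59 + 0.6123 + 0.62361 = 2.82591 N/t
R_total = 2.82591 * 105 = 296.72 N

296.72


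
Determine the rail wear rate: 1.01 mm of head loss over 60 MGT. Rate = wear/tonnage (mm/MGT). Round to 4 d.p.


Wear rate = total wear / cumulative tonnage
Rate = 1.01 / 60
Rate = 0.0168 mm/MGT

0.0168


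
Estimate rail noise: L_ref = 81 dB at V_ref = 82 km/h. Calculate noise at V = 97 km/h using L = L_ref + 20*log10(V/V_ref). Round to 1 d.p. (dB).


V/V_ref = 97 / 82 = 1.182927
log10(1.182927) = 0.072958
20 * 0.072958 = 1.4592
L = 81 + 1.4592 = 82.5 dB

82.5


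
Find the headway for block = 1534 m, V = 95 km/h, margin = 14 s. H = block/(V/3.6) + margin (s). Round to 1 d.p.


V = 95 / 3.6 = 26.3889 m/s
Block traversal time = 1534 / 26.3889 = 58.1305 s
Headway = 58.1305 + 14
Headway = 72.1 s

72.1


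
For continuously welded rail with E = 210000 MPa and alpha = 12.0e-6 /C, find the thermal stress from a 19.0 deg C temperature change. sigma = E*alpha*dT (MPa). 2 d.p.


sigma = E * alpha * dT
sigma = 210000 * 12.0e-6 * 19.0
sigma = 2.52 * 19.0
sigma = 47.88 MPa

47.88


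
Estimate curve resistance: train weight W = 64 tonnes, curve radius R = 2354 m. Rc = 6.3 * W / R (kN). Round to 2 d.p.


Rc = 6.3 * W / R
Rc = 6.3 * 64 / 2354
Rc = 403.2 / 2354
Rc = 0.17 kN

0.17


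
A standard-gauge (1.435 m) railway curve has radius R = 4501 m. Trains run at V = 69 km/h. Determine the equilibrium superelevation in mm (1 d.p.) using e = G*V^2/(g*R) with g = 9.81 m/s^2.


Convert speed: V = 69 / 3.6 = 19.1667 m/s
Apply formula: e = 1.435 * 19.1667^2 / (9.81 * 4501)
e = 1.435 * 367.3611 / 44154.81
e = 0.011939 m = 11.9 mm

11.9


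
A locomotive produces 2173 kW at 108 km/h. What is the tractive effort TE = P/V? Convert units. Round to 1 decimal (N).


Convert: P = 2173 kW = 2173000 W
V = 108 / 3.6 = 30.0 m/s
TE = 2173000 / 30.0
TE = 72433.3 N

72433.3


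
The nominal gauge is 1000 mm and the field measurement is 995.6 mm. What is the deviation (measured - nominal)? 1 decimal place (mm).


Deviation = measured - nominal
Deviation = 995.6 - 1000
Deviation = -4.4 mm

-4.4


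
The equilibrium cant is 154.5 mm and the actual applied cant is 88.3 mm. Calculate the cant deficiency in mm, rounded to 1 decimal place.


Cant deficiency = equilibrium cant - actual cant
CD = 154.5 - 88.3
CD = 66.2 mm

66.2


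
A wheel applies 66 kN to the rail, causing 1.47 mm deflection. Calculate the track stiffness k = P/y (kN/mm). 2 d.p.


Track stiffness k = P / y
k = 66 / 1.47
k = 44.90 kN/mm

44.90


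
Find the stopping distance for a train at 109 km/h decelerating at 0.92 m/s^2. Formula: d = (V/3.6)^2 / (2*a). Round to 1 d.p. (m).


Convert speed: V = 109 / 3.6 = 30.2778 m/s
V^2 = 916.7438
d = 916.7438 / (2 * 0.92)
d = 916.7438 / 1.84
d = 498.2 m

498.2


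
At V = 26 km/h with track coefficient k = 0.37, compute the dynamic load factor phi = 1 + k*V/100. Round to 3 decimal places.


phi = 1 + k * V / 100
phi = 1 + 0.37 * 26 / 100
phi = 1 + 0.0962
phi = 1.096

1.096


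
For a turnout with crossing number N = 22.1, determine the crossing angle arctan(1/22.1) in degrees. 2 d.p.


1/N = 1/22.1 = 0.045249
angle = arctan(0.045249) = 0.045218 rad
angle = 0.045218 * 180/pi = 2.59 degrees

2.59


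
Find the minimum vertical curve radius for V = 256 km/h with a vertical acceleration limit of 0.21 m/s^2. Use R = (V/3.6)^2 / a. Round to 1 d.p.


Convert speed: V = 256 / 3.6 = 71.1111 m/s
V^2 = 5056.7901 m^2/s^2
R_v = 5056.7901 / 0.21
R_v = 24080.0 m

24080.0


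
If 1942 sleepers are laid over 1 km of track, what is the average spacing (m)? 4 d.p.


Spacing = 1000 m / number of sleepers
Spacing = 1000 / 1942
Spacing = 0.5149 m

0.5149


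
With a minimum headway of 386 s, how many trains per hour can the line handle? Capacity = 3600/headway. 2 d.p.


Capacity = 3600 / headway
Capacity = 3600 / 386
Capacity = 9.33 trains/hour

9.33


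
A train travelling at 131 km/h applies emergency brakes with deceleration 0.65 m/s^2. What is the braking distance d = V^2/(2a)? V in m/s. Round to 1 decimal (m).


Convert speed: V = 131 / 3.6 = 36.3889 m/s
V^2 = 1324.1512
d = 1324.1512 / (2 * 0.65)
d = 1324.1512 / 1.3
d = 1018.6 m

1018.6


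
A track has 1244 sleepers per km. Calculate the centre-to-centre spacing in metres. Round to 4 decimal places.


Spacing = 1000 m / number of sleepers
Spacing = 1000 / 1244
Spacing = 0.8039 m

0.8039


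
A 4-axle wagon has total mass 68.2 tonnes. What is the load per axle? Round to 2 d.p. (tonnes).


Load per axle = total weight / number of axles
Load = 68.2 / 4
Load = 17.05 tonnes

17.05


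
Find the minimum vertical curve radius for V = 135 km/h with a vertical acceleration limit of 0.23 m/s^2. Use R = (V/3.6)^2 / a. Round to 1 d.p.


Convert speed: V = 135 / 3.6 = 37.5 m/s
V^2 = 1406.25 m^2/s^2
R_v = 1406.25 / 0.23
R_v = 6114.1 m

6114.1


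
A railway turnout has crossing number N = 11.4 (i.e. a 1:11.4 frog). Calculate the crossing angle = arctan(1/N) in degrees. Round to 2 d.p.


1/N = 1/11.4 = 0.087719
angle = arctan(0.087719) = 0.087495 rad
angle = 0.087495 * 180/pi = 5.01 degrees

5.01
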